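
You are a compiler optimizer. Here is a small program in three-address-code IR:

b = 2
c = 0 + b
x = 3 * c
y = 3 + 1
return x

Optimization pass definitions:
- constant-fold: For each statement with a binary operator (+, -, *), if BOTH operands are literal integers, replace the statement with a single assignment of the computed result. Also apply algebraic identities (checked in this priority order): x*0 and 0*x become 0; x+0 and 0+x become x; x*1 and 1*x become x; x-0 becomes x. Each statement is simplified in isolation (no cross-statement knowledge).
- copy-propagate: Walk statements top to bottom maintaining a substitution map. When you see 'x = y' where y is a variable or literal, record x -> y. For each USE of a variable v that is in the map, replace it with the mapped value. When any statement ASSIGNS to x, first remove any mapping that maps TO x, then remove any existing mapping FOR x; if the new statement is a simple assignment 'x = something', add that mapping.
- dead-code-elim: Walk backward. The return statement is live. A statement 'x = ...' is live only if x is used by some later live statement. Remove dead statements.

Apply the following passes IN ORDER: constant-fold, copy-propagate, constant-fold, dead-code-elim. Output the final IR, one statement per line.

Answer: x = 6
return x

Derivation:
Initial IR:
  b = 2
  c = 0 + b
  x = 3 * c
  y = 3 + 1
  return x
After constant-fold (5 stmts):
  b = 2
  c = b
  x = 3 * c
  y = 4
  return x
After copy-propagate (5 stmts):
  b = 2
  c = 2
  x = 3 * 2
  y = 4
  return x
After constant-fold (5 stmts):
  b = 2
  c = 2
  x = 6
  y = 4
  return x
After dead-code-elim (2 stmts):
  x = 6
  return x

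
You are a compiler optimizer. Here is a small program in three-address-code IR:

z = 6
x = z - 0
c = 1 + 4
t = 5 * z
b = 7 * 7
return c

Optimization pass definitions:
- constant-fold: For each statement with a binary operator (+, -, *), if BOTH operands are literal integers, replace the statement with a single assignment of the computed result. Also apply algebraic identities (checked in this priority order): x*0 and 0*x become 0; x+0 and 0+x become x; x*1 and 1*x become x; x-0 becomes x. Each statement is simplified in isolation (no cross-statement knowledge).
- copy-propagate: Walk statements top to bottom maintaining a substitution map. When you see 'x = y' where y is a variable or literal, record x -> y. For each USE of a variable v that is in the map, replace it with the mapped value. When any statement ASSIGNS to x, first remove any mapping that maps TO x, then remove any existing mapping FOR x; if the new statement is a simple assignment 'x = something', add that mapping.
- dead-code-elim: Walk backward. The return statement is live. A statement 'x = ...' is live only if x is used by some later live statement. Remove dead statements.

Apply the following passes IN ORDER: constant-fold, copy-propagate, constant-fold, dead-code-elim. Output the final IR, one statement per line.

Initial IR:
  z = 6
  x = z - 0
  c = 1 + 4
  t = 5 * z
  b = 7 * 7
  return c
After constant-fold (6 stmts):
  z = 6
  x = z
  c = 5
  t = 5 * z
  b = 49
  return c
After copy-propagate (6 stmts):
  z = 6
  x = 6
  c = 5
  t = 5 * 6
  b = 49
  return 5
After constant-fold (6 stmts):
  z = 6
  x = 6
  c = 5
  t = 30
  b = 49
  return 5
After dead-code-elim (1 stmts):
  return 5

Answer: return 5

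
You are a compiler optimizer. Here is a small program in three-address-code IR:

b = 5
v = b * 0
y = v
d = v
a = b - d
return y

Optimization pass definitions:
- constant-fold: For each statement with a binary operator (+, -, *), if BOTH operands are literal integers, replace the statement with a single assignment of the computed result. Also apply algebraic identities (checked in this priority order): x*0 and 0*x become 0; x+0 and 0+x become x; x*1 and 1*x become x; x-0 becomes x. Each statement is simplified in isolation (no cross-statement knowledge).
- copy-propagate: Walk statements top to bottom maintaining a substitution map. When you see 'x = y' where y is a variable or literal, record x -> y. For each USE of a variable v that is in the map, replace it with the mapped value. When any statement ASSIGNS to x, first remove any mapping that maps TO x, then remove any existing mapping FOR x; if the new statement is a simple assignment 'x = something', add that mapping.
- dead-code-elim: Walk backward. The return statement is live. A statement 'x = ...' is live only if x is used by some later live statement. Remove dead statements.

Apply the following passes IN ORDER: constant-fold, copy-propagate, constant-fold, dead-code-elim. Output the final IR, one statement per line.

Initial IR:
  b = 5
  v = b * 0
  y = v
  d = v
  a = b - d
  return y
After constant-fold (6 stmts):
  b = 5
  v = 0
  y = v
  d = v
  a = b - d
  return y
After copy-propagate (6 stmts):
  b = 5
  v = 0
  y = 0
  d = 0
  a = 5 - 0
  return 0
After constant-fold (6 stmts):
  b = 5
  v = 0
  y = 0
  d = 0
  a = 5
  return 0
After dead-code-elim (1 stmts):
  return 0

Answer: return 0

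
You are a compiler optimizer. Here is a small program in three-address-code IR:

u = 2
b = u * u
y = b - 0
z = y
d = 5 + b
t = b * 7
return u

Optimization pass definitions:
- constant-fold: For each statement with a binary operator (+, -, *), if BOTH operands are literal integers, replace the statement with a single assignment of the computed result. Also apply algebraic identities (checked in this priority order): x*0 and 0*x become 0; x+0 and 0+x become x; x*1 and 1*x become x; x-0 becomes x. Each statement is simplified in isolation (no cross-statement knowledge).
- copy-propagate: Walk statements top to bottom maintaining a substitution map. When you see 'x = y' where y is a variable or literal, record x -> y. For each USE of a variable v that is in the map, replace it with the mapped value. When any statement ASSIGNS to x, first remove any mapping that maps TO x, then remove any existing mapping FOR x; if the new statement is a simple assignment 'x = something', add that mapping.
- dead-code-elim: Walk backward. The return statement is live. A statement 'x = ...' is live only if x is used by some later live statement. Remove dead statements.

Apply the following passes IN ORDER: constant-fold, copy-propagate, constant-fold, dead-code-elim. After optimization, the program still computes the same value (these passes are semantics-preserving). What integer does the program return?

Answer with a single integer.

Answer: 2

Derivation:
Initial IR:
  u = 2
  b = u * u
  y = b - 0
  z = y
  d = 5 + b
  t = b * 7
  return u
After constant-fold (7 stmts):
  u = 2
  b = u * u
  y = b
  z = y
  d = 5 + b
  t = b * 7
  return u
After copy-propagate (7 stmts):
  u = 2
  b = 2 * 2
  y = b
  z = b
  d = 5 + b
  t = b * 7
  return 2
After constant-fold (7 stmts):
  u = 2
  b = 4
  y = b
  z = b
  d = 5 + b
  t = b * 7
  return 2
After dead-code-elim (1 stmts):
  return 2
Evaluate:
  u = 2  =>  u = 2
  b = u * u  =>  b = 4
  y = b - 0  =>  y = 4
  z = y  =>  z = 4
  d = 5 + b  =>  d = 9
  t = b * 7  =>  t = 28
  return u = 2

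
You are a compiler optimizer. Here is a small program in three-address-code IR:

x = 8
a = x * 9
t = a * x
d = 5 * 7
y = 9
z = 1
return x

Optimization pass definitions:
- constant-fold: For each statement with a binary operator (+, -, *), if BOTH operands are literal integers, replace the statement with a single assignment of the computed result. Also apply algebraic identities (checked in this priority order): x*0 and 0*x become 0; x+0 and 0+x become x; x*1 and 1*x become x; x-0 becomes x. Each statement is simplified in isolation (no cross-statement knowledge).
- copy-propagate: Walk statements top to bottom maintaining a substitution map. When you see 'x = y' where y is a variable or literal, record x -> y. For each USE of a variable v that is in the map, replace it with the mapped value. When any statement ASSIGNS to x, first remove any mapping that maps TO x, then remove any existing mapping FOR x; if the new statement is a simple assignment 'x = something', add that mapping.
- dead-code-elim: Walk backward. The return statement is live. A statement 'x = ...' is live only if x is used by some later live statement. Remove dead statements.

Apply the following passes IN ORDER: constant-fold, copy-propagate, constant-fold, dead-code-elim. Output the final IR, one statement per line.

Answer: return 8

Derivation:
Initial IR:
  x = 8
  a = x * 9
  t = a * x
  d = 5 * 7
  y = 9
  z = 1
  return x
After constant-fold (7 stmts):
  x = 8
  a = x * 9
  t = a * x
  d = 35
  y = 9
  z = 1
  return x
After copy-propagate (7 stmts):
  x = 8
  a = 8 * 9
  t = a * 8
  d = 35
  y = 9
  z = 1
  return 8
After constant-fold (7 stmts):
  x = 8
  a = 72
  t = a * 8
  d = 35
  y = 9
  z = 1
  return 8
After dead-code-elim (1 stmts):
  return 8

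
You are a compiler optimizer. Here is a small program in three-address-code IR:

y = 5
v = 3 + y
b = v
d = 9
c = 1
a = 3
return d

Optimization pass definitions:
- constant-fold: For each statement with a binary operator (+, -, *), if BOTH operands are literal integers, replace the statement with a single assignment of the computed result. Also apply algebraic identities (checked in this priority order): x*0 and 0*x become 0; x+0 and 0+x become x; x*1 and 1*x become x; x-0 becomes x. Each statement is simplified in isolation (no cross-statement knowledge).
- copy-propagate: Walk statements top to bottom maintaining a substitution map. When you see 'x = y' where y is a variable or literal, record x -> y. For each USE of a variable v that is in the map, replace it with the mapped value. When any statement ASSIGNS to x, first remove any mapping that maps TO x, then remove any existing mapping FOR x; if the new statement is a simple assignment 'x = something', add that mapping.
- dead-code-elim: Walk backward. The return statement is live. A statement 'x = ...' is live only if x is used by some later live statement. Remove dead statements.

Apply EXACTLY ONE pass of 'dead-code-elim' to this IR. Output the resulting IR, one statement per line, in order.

Answer: d = 9
return d

Derivation:
Applying dead-code-elim statement-by-statement:
  [7] return d  -> KEEP (return); live=['d']
  [6] a = 3  -> DEAD (a not live)
  [5] c = 1  -> DEAD (c not live)
  [4] d = 9  -> KEEP; live=[]
  [3] b = v  -> DEAD (b not live)
  [2] v = 3 + y  -> DEAD (v not live)
  [1] y = 5  -> DEAD (y not live)
Result (2 stmts):
  d = 9
  return d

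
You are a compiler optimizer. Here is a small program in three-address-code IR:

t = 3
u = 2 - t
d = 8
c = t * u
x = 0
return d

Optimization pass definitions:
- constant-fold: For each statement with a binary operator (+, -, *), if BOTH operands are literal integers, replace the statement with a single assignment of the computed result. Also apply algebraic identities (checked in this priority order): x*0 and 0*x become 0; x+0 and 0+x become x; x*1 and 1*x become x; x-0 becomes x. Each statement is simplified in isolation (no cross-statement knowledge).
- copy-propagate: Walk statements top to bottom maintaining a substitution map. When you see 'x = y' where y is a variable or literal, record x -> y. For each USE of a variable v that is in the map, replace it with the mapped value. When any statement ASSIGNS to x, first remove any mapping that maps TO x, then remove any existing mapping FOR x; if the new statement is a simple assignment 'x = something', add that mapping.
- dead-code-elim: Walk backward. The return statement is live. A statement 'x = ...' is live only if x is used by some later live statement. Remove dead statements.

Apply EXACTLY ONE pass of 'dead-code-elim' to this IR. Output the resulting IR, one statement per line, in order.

Answer: d = 8
return d

Derivation:
Applying dead-code-elim statement-by-statement:
  [6] return d  -> KEEP (return); live=['d']
  [5] x = 0  -> DEAD (x not live)
  [4] c = t * u  -> DEAD (c not live)
  [3] d = 8  -> KEEP; live=[]
  [2] u = 2 - t  -> DEAD (u not live)
  [1] t = 3  -> DEAD (t not live)
Result (2 stmts):
  d = 8
  return d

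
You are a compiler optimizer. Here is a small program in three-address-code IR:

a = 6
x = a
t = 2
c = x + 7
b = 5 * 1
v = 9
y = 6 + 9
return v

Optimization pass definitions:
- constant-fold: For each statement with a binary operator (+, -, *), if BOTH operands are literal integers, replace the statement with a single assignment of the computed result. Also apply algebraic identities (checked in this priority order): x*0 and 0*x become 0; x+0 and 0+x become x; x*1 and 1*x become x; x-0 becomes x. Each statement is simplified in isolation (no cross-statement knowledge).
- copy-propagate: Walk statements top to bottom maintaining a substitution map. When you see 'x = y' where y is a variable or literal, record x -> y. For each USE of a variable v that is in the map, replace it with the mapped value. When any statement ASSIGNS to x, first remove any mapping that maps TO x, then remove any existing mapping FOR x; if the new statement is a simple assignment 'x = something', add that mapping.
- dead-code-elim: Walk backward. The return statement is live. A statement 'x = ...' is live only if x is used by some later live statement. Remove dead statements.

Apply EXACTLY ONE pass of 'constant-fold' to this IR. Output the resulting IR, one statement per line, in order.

Applying constant-fold statement-by-statement:
  [1] a = 6  (unchanged)
  [2] x = a  (unchanged)
  [3] t = 2  (unchanged)
  [4] c = x + 7  (unchanged)
  [5] b = 5 * 1  -> b = 5
  [6] v = 9  (unchanged)
  [7] y = 6 + 9  -> y = 15
  [8] return v  (unchanged)
Result (8 stmts):
  a = 6
  x = a
  t = 2
  c = x + 7
  b = 5
  v = 9
  y = 15
  return v

Answer: a = 6
x = a
t = 2
c = x + 7
b = 5
v = 9
y = 15
return v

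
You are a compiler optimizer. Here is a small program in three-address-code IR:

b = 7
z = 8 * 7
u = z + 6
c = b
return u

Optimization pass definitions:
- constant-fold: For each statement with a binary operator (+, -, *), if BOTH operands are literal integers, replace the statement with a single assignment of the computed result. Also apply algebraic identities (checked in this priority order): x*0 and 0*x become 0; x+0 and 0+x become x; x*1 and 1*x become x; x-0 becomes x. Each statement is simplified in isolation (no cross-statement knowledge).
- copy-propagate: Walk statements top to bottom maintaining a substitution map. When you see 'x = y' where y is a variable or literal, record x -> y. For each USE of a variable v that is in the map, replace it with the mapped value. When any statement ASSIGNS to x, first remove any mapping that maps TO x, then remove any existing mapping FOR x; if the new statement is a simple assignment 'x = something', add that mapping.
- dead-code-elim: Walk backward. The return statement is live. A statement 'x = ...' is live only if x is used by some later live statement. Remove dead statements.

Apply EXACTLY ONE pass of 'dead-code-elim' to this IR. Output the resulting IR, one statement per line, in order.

Answer: z = 8 * 7
u = z + 6
return u

Derivation:
Applying dead-code-elim statement-by-statement:
  [5] return u  -> KEEP (return); live=['u']
  [4] c = b  -> DEAD (c not live)
  [3] u = z + 6  -> KEEP; live=['z']
  [2] z = 8 * 7  -> KEEP; live=[]
  [1] b = 7  -> DEAD (b not live)
Result (3 stmts):
  z = 8 * 7
  u = z + 6
  return u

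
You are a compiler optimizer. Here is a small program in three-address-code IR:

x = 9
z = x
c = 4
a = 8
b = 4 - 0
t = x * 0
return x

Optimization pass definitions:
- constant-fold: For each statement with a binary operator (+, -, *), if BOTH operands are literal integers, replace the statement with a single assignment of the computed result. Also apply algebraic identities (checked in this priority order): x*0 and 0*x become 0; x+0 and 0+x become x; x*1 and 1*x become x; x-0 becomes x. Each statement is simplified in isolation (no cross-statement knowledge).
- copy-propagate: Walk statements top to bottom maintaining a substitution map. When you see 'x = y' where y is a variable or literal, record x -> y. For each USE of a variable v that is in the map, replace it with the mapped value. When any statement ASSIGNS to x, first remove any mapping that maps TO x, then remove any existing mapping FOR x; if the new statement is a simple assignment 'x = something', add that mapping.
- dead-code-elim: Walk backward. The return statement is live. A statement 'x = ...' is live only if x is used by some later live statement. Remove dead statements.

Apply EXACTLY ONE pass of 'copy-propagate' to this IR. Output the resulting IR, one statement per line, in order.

Answer: x = 9
z = 9
c = 4
a = 8
b = 4 - 0
t = 9 * 0
return 9

Derivation:
Applying copy-propagate statement-by-statement:
  [1] x = 9  (unchanged)
  [2] z = x  -> z = 9
  [3] c = 4  (unchanged)
  [4] a = 8  (unchanged)
  [5] b = 4 - 0  (unchanged)
  [6] t = x * 0  -> t = 9 * 0
  [7] return x  -> return 9
Result (7 stmts):
  x = 9
  z = 9
  c = 4
  a = 8
  b = 4 - 0
  t = 9 * 0
  return 9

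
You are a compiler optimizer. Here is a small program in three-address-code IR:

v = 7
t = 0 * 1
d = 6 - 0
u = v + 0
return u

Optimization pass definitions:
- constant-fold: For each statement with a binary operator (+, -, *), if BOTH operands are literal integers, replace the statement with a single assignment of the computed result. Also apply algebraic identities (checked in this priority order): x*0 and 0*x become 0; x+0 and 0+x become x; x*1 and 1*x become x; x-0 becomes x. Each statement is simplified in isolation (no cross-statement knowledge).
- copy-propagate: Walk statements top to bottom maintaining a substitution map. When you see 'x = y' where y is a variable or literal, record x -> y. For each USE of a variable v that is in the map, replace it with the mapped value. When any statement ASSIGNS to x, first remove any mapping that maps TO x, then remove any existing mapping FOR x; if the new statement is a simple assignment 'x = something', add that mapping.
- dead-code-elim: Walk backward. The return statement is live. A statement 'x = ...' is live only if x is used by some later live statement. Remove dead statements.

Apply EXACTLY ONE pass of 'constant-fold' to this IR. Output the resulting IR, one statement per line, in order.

Applying constant-fold statement-by-statement:
  [1] v = 7  (unchanged)
  [2] t = 0 * 1  -> t = 0
  [3] d = 6 - 0  -> d = 6
  [4] u = v + 0  -> u = v
  [5] return u  (unchanged)
Result (5 stmts):
  v = 7
  t = 0
  d = 6
  u = v
  return u

Answer: v = 7
t = 0
d = 6
u = v
return u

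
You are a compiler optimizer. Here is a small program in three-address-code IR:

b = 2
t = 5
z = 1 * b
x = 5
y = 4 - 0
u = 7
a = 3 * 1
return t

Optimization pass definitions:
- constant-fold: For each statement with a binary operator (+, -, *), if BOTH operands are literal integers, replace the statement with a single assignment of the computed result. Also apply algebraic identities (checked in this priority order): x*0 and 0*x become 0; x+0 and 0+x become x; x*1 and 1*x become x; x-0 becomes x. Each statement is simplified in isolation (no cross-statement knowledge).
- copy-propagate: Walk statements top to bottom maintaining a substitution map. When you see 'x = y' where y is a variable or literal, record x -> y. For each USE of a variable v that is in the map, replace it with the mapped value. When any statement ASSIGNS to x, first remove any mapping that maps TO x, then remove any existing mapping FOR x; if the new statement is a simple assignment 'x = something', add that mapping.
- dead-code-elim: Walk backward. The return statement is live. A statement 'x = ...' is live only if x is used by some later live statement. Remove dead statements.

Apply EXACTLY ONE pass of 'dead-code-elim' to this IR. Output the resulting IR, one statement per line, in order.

Answer: t = 5
return t

Derivation:
Applying dead-code-elim statement-by-statement:
  [8] return t  -> KEEP (return); live=['t']
  [7] a = 3 * 1  -> DEAD (a not live)
  [6] u = 7  -> DEAD (u not live)
  [5] y = 4 - 0  -> DEAD (y not live)
  [4] x = 5  -> DEAD (x not live)
  [3] z = 1 * b  -> DEAD (z not live)
  [2] t = 5  -> KEEP; live=[]
  [1] b = 2  -> DEAD (b not live)
Result (2 stmts):
  t = 5
  return t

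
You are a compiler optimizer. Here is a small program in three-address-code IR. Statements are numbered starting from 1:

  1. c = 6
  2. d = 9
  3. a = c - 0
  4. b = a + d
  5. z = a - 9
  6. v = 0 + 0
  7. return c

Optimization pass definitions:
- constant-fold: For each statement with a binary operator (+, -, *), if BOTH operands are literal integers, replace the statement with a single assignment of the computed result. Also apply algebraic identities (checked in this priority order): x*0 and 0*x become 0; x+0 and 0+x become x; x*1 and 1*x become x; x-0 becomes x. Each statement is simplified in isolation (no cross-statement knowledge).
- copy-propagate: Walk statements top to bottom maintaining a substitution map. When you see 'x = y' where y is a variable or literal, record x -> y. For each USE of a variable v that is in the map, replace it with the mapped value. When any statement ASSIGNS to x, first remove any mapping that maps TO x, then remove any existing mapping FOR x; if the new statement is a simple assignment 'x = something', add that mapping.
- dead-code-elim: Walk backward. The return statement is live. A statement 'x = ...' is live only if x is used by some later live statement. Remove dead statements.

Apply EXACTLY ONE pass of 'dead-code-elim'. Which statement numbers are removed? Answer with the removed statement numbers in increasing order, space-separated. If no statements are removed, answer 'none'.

Backward liveness scan:
Stmt 1 'c = 6': KEEP (c is live); live-in = []
Stmt 2 'd = 9': DEAD (d not in live set ['c'])
Stmt 3 'a = c - 0': DEAD (a not in live set ['c'])
Stmt 4 'b = a + d': DEAD (b not in live set ['c'])
Stmt 5 'z = a - 9': DEAD (z not in live set ['c'])
Stmt 6 'v = 0 + 0': DEAD (v not in live set ['c'])
Stmt 7 'return c': KEEP (return); live-in = ['c']
Removed statement numbers: [2, 3, 4, 5, 6]
Surviving IR:
  c = 6
  return c

Answer: 2 3 4 5 6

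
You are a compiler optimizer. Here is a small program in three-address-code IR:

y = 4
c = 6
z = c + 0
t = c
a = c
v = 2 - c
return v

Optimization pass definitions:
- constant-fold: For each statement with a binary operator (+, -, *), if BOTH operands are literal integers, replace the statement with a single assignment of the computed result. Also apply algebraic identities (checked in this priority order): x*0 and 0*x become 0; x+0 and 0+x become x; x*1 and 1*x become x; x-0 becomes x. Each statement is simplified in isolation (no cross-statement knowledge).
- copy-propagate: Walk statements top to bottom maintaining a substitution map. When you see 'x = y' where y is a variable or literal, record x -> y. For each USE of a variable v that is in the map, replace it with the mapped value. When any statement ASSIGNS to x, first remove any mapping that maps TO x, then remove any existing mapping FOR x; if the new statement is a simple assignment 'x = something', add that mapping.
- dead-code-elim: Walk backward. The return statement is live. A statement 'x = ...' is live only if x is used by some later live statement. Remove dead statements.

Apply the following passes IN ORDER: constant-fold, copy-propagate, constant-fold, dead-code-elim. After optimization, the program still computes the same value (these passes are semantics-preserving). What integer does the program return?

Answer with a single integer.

Answer: -4

Derivation:
Initial IR:
  y = 4
  c = 6
  z = c + 0
  t = c
  a = c
  v = 2 - c
  return v
After constant-fold (7 stmts):
  y = 4
  c = 6
  z = c
  t = c
  a = c
  v = 2 - c
  return v
After copy-propagate (7 stmts):
  y = 4
  c = 6
  z = 6
  t = 6
  a = 6
  v = 2 - 6
  return v
After constant-fold (7 stmts):
  y = 4
  c = 6
  z = 6
  t = 6
  a = 6
  v = -4
  return v
After dead-code-elim (2 stmts):
  v = -4
  return v
Evaluate:
  y = 4  =>  y = 4
  c = 6  =>  c = 6
  z = c + 0  =>  z = 6
  t = c  =>  t = 6
  a = c  =>  a = 6
  v = 2 - c  =>  v = -4
  return v = -4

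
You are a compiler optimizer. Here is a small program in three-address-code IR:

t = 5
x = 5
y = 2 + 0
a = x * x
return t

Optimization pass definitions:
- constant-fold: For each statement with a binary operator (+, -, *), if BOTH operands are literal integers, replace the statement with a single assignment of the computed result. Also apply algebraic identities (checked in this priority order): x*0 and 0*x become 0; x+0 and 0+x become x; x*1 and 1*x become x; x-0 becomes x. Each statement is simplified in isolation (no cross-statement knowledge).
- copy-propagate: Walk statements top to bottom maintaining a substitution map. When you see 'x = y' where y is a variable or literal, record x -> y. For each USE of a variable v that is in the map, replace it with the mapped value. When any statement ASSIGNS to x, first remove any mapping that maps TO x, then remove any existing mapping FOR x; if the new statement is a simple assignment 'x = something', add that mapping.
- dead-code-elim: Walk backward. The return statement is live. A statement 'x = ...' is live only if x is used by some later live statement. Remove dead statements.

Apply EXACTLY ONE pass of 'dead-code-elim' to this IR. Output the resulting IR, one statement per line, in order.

Answer: t = 5
return t

Derivation:
Applying dead-code-elim statement-by-statement:
  [5] return t  -> KEEP (return); live=['t']
  [4] a = x * x  -> DEAD (a not live)
  [3] y = 2 + 0  -> DEAD (y not live)
  [2] x = 5  -> DEAD (x not live)
  [1] t = 5  -> KEEP; live=[]
Result (2 stmts):
  t = 5
  return t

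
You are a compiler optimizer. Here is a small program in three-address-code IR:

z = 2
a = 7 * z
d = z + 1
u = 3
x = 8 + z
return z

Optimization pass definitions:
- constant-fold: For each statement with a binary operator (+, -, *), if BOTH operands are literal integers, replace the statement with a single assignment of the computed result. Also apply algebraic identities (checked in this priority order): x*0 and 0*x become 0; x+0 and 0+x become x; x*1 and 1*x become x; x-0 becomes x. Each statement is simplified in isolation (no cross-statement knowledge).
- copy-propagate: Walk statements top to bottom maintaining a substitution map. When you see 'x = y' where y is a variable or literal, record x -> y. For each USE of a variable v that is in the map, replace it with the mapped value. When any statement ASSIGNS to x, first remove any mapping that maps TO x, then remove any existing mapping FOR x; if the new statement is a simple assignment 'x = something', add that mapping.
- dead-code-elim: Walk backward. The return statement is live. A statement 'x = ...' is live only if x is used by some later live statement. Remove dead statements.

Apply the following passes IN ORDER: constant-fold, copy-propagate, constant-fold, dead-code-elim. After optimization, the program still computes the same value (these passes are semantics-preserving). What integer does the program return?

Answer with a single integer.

Answer: 2

Derivation:
Initial IR:
  z = 2
  a = 7 * z
  d = z + 1
  u = 3
  x = 8 + z
  return z
After constant-fold (6 stmts):
  z = 2
  a = 7 * z
  d = z + 1
  u = 3
  x = 8 + z
  return z
After copy-propagate (6 stmts):
  z = 2
  a = 7 * 2
  d = 2 + 1
  u = 3
  x = 8 + 2
  return 2
After constant-fold (6 stmts):
  z = 2
  a = 14
  d = 3
  u = 3
  x = 10
  return 2
After dead-code-elim (1 stmts):
  return 2
Evaluate:
  z = 2  =>  z = 2
  a = 7 * z  =>  a = 14
  d = z + 1  =>  d = 3
  u = 3  =>  u = 3
  x = 8 + z  =>  x = 10
  return z = 2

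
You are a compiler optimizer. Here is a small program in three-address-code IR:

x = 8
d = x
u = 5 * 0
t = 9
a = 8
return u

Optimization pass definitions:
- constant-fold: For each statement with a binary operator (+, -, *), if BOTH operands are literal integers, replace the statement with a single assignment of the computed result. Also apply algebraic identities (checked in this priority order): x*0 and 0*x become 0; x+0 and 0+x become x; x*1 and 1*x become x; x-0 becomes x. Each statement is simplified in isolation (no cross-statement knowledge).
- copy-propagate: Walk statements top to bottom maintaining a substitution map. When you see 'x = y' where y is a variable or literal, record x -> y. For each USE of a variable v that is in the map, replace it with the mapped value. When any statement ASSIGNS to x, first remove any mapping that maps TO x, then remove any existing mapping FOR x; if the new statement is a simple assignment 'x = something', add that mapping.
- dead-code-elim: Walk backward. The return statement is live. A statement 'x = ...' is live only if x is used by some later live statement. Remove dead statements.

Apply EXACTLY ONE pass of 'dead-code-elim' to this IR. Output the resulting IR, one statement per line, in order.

Answer: u = 5 * 0
return u

Derivation:
Applying dead-code-elim statement-by-statement:
  [6] return u  -> KEEP (return); live=['u']
  [5] a = 8  -> DEAD (a not live)
  [4] t = 9  -> DEAD (t not live)
  [3] u = 5 * 0  -> KEEP; live=[]
  [2] d = x  -> DEAD (d not live)
  [1] x = 8  -> DEAD (x not live)
Result (2 stmts):
  u = 5 * 0
  return u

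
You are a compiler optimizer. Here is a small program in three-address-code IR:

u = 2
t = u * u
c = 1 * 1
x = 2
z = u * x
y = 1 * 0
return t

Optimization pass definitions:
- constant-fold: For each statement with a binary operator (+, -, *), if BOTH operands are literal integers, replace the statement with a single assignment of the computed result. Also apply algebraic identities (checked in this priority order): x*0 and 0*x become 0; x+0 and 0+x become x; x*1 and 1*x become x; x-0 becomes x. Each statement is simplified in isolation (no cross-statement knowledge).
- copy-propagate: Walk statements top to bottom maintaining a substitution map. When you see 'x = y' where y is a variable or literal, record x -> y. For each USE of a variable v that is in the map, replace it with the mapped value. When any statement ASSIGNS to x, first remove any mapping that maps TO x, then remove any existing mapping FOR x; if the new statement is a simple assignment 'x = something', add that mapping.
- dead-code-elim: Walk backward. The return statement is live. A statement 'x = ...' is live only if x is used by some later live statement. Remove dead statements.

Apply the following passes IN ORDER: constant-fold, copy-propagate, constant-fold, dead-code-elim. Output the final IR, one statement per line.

Answer: t = 4
return t

Derivation:
Initial IR:
  u = 2
  t = u * u
  c = 1 * 1
  x = 2
  z = u * x
  y = 1 * 0
  return t
After constant-fold (7 stmts):
  u = 2
  t = u * u
  c = 1
  x = 2
  z = u * x
  y = 0
  return t
After copy-propagate (7 stmts):
  u = 2
  t = 2 * 2
  c = 1
  x = 2
  z = 2 * 2
  y = 0
  return t
After constant-fold (7 stmts):
  u = 2
  t = 4
  c = 1
  x = 2
  z = 4
  y = 0
  return t
After dead-code-elim (2 stmts):
  t = 4
  return t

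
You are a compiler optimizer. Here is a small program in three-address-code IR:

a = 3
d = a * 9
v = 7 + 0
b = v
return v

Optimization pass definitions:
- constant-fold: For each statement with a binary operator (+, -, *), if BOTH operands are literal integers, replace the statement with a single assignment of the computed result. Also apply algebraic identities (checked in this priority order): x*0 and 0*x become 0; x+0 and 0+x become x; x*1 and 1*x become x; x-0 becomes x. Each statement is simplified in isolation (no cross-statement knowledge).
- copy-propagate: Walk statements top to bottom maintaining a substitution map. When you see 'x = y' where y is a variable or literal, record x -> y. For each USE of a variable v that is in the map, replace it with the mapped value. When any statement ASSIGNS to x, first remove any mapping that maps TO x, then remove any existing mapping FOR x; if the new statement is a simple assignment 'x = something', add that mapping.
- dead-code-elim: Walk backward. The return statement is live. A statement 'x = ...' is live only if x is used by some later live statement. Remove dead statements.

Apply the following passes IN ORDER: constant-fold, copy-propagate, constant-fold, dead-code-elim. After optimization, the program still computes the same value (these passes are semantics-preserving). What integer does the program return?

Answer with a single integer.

Initial IR:
  a = 3
  d = a * 9
  v = 7 + 0
  b = v
  return v
After constant-fold (5 stmts):
  a = 3
  d = a * 9
  v = 7
  b = v
  return v
After copy-propagate (5 stmts):
  a = 3
  d = 3 * 9
  v = 7
  b = 7
  return 7
After constant-fold (5 stmts):
  a = 3
  d = 27
  v = 7
  b = 7
  return 7
After dead-code-elim (1 stmts):
  return 7
Evaluate:
  a = 3  =>  a = 3
  d = a * 9  =>  d = 27
  v = 7 + 0  =>  v = 7
  b = v  =>  b = 7
  return v = 7

Answer: 7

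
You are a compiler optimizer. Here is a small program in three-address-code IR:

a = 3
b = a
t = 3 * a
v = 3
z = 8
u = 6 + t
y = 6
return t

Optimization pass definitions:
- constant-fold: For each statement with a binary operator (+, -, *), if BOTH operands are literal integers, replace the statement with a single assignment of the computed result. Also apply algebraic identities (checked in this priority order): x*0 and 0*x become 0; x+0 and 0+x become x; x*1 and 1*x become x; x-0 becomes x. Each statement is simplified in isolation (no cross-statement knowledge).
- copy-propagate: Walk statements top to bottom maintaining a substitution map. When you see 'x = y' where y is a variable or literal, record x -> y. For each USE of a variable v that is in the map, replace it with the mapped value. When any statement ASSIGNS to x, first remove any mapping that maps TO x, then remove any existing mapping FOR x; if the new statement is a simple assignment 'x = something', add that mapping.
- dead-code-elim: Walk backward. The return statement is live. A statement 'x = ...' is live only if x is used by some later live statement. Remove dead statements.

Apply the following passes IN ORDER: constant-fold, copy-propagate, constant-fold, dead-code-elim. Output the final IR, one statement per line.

Initial IR:
  a = 3
  b = a
  t = 3 * a
  v = 3
  z = 8
  u = 6 + t
  y = 6
  return t
After constant-fold (8 stmts):
  a = 3
  b = a
  t = 3 * a
  v = 3
  z = 8
  u = 6 + t
  y = 6
  return t
After copy-propagate (8 stmts):
  a = 3
  b = 3
  t = 3 * 3
  v = 3
  z = 8
  u = 6 + t
  y = 6
  return t
After constant-fold (8 stmts):
  a = 3
  b = 3
  t = 9
  v = 3
  z = 8
  u = 6 + t
  y = 6
  return t
After dead-code-elim (2 stmts):
  t = 9
  return t

Answer: t = 9
return t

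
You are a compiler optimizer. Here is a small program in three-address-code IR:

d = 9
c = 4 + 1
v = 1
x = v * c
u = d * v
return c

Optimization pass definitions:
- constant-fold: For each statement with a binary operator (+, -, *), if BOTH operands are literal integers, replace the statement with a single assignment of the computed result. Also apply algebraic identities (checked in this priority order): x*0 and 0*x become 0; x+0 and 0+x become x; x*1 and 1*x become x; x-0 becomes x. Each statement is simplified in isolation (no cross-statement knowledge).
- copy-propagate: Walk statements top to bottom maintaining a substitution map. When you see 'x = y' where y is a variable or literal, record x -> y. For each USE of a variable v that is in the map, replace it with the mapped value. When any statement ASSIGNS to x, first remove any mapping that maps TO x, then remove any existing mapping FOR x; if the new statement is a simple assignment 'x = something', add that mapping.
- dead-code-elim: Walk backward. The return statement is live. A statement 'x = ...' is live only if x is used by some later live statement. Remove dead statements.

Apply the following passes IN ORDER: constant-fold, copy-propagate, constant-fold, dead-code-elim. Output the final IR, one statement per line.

Initial IR:
  d = 9
  c = 4 + 1
  v = 1
  x = v * c
  u = d * v
  return c
After constant-fold (6 stmts):
  d = 9
  c = 5
  v = 1
  x = v * c
  u = d * v
  return c
After copy-propagate (6 stmts):
  d = 9
  c = 5
  v = 1
  x = 1 * 5
  u = 9 * 1
  return 5
After constant-fold (6 stmts):
  d = 9
  c = 5
  v = 1
  x = 5
  u = 9
  return 5
After dead-code-elim (1 stmts):
  return 5

Answer: return 5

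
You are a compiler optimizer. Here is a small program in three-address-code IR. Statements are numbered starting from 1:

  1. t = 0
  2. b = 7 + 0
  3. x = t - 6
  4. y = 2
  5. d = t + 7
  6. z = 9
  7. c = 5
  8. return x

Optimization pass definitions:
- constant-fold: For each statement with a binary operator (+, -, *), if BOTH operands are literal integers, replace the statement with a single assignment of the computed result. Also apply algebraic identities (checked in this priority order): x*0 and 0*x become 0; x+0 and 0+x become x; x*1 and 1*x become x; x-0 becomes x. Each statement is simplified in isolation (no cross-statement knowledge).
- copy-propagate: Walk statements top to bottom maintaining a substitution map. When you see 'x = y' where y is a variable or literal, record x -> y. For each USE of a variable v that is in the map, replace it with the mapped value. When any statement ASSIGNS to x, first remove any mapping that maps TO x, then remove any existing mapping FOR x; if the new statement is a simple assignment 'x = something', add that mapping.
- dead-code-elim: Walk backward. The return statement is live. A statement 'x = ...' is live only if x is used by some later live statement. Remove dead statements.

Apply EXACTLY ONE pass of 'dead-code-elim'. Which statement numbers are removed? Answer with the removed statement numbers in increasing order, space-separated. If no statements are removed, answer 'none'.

Answer: 2 4 5 6 7

Derivation:
Backward liveness scan:
Stmt 1 't = 0': KEEP (t is live); live-in = []
Stmt 2 'b = 7 + 0': DEAD (b not in live set ['t'])
Stmt 3 'x = t - 6': KEEP (x is live); live-in = ['t']
Stmt 4 'y = 2': DEAD (y not in live set ['x'])
Stmt 5 'd = t + 7': DEAD (d not in live set ['x'])
Stmt 6 'z = 9': DEAD (z not in live set ['x'])
Stmt 7 'c = 5': DEAD (c not in live set ['x'])
Stmt 8 'return x': KEEP (return); live-in = ['x']
Removed statement numbers: [2, 4, 5, 6, 7]
Surviving IR:
  t = 0
  x = t - 6
  return x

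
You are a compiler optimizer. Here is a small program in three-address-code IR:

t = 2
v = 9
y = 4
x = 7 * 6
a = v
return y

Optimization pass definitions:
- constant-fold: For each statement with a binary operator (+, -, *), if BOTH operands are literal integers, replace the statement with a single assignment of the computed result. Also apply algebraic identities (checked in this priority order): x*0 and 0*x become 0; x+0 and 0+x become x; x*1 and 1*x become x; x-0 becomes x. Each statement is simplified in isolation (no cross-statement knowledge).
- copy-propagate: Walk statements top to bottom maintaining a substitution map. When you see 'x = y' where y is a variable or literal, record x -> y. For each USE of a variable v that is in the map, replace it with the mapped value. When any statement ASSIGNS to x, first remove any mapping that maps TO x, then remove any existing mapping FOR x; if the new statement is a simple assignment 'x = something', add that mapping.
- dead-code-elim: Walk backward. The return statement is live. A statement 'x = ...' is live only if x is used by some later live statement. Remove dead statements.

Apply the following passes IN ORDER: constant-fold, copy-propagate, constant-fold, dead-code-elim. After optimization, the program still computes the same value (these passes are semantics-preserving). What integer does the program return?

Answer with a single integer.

Initial IR:
  t = 2
  v = 9
  y = 4
  x = 7 * 6
  a = v
  return y
After constant-fold (6 stmts):
  t = 2
  v = 9
  y = 4
  x = 42
  a = v
  return y
After copy-propagate (6 stmts):
  t = 2
  v = 9
  y = 4
  x = 42
  a = 9
  return 4
After constant-fold (6 stmts):
  t = 2
  v = 9
  y = 4
  x = 42
  a = 9
  return 4
After dead-code-elim (1 stmts):
  return 4
Evaluate:
  t = 2  =>  t = 2
  v = 9  =>  v = 9
  y = 4  =>  y = 4
  x = 7 * 6  =>  x = 42
  a = v  =>  a = 9
  return y = 4

Answer: 4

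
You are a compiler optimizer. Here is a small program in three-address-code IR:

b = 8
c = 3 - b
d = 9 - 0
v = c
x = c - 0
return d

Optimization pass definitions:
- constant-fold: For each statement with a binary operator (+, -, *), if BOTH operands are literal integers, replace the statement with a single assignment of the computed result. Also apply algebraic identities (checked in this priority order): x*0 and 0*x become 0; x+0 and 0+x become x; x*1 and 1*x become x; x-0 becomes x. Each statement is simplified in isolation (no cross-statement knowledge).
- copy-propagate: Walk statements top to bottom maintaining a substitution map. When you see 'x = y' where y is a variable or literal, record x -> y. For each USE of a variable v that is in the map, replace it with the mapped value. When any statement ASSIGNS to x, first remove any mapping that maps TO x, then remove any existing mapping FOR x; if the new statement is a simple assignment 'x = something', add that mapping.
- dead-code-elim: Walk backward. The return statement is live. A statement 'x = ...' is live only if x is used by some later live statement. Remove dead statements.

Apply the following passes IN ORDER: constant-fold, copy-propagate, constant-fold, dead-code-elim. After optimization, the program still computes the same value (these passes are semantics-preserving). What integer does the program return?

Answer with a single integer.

Answer: 9

Derivation:
Initial IR:
  b = 8
  c = 3 - b
  d = 9 - 0
  v = c
  x = c - 0
  return d
After constant-fold (6 stmts):
  b = 8
  c = 3 - b
  d = 9
  v = c
  x = c
  return d
After copy-propagate (6 stmts):
  b = 8
  c = 3 - 8
  d = 9
  v = c
  x = c
  return 9
After constant-fold (6 stmts):
  b = 8
  c = -5
  d = 9
  v = c
  x = c
  return 9
After dead-code-elim (1 stmts):
  return 9
Evaluate:
  b = 8  =>  b = 8
  c = 3 - b  =>  c = -5
  d = 9 - 0  =>  d = 9
  v = c  =>  v = -5
  x = c - 0  =>  x = -5
  return d = 9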